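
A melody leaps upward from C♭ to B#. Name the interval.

doubly augmented seventh

The letter names run C→B, a span of 6 letter steps, so the interval is some kind of seventh.
Cb to B# is 13 semitones. A major seventh is 11, so 13 makes it doubly augmented.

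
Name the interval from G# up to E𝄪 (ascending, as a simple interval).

Counting letters G–A–B–C–D–E gives a sixth.
G#→E## = 10 semitones, 1 wider than the major sixth (9), so augmented.

augmented sixth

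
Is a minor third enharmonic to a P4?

A minor third spans 3 semitones; a perfect fourth spans 5.
The spans differ, so they are not enharmonic equivalents.

No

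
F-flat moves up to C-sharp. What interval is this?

Counting letters F–G–A–B–C gives a fifth.
Fb→C# = 9 semitones, 2 wider than the perfect fifth (7), so doubly augmented.

doubly augmented fifth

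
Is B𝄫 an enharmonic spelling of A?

Bbb is pitch class 9; A is pitch class 9.
All spellings map to pitch class 9, so they are enharmonically equivalent.

Yes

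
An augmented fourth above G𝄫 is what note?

G up a perfect fourth is C, so the target letter is C.
From Gbb, an augmented fourth is 6 semitones up: Cb.

Cb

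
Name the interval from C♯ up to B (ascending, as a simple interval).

minor seventh

The letter names run C→B, a span of 6 letter steps, so the interval is some kind of seventh.
C# to B is 10 semitones. A major seventh is 11, so 10 makes it minor.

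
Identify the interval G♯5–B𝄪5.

augmented third

Counting letters G–A–B gives a third.
G#→B## = 5 semitones, 1 wider than the major third (4), so augmented.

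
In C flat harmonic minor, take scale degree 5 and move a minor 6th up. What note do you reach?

Ebb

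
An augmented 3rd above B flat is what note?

B up a major third is D#, so the target letter is D.
From Bb, an augmented third is 5 semitones up: D#.

D#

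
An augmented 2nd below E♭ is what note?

E down a major second is D, so the target letter is D.
From Eb, an augmented second is 3 semitones down: Dbb.

Dbb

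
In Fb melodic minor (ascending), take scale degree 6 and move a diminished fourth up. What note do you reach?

Scale degree 6 of Fb melodic minor (ascending) is Db.
A diminished fourth (4 semitones) above Db lands on the letter G, giving Gbb.

Gbb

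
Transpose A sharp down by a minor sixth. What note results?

C##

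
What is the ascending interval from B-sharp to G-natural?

Counting letters B–C–D–E–F–G gives a sixth.
B#→G = 7 semitones, 2 narrower than the major sixth (9), so diminished.

diminished sixth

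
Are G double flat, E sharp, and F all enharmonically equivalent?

Yes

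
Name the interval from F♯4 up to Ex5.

Counting letters F–G–A–B–C–D–E gives a seventh.
F#→E## = 12 semitones, 1 wider than the major seventh (11), so augmented.

augmented seventh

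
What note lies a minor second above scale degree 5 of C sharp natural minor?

A

Scale degree 5 of C# natural minor is G#.
A minor second (1 semitone) above G# lands on the letter A, giving A.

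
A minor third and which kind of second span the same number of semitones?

augmented

A minor third spans 3 semitones.
A second spanning 3 semitones is augmented (the major second is 2).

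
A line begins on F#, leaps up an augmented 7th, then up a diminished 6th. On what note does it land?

An augmented seventh up from F# is E## (letter E, 12 semitones up).
A diminished sixth up from E## is C# (letter C, 7 semitones up).

C#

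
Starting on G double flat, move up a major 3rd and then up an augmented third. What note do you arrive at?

A major third up from Gbb is Bbb (letter B, 4 semitones up).
An augmented third up from Bbb is D (letter D, 5 semitones up).

D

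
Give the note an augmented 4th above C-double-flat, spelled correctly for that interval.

A fourth above C lands on the letter F.
An augmented fourth spans 6 semitones, so Cbb moves to pitch class 4. On the letter F that is Fb.

Fb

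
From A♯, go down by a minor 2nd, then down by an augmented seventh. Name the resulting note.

A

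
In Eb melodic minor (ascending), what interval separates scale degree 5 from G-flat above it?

minor sixth

Scale degree 5 of Eb melodic minor (ascending) is Bb.
Bb up to Gb: letters B→G make it a sixth; 8 semitones makes it minor.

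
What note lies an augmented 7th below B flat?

Cbb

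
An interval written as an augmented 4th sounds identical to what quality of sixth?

doubly diminished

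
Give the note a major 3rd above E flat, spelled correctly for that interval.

G

E up a major third is G#, so the target letter is G.
From Eb, a major third is 4 semitones up: G.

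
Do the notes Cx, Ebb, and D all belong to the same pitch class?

Yes

C## = pitch class 2 and Ebb = pitch class 2 and D = pitch class 2 — the same pitch class, so they are enharmonic equivalents.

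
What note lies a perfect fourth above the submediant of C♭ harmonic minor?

Dbb

The submediant of Cb harmonic minor is Abb.
A perfect fourth (5 semitones) above Abb lands on the letter D, giving Dbb.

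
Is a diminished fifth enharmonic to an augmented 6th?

No

A diminished fifth spans 6 semitones; an augmented sixth spans 10.
The spans differ, so they are not enharmonic equivalents.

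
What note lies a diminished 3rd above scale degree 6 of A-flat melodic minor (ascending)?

Scale degree 6 of Ab melodic minor (ascending) is F.
A diminished third (2 semitones) above F lands on the letter A, giving Abb.

Abb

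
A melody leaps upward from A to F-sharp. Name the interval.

major sixth

Counting letters A–B–C–D–E–F gives a sixth.
A→F# = 9 semitones, exactly the major sixth.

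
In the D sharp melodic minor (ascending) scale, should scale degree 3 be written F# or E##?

F#

Each scale degree takes a distinct letter name. Degree 3 of a scale on D must use the letter F.
F# and E## are enharmonically the same pitch, but only F# uses the letter F, so it is the correct spelling here.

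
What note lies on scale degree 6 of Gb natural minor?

Ebb

Degree 6 takes the letter 5 steps above G, which is E.
In natural minor, degree 6 sits 8 semitones above the tonic. Gb + 8 semitones is pitch class 2, spelled on E as Ebb.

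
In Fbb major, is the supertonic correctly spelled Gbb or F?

Each scale degree takes a distinct letter name. Degree 2 of a scale on F must use the letter G.
Gbb and F are enharmonically the same pitch, but only Gbb uses the letter G, so it is the correct spelling here.

Gbb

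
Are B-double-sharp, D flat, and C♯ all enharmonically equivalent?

Yes

B## is pitch class 1; Db is pitch class 1; C# is pitch class 1.
All spellings map to pitch class 1, so they are enharmonically equivalent.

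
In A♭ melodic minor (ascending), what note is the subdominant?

Degree 4 takes the letter 3 steps above A, which is D.
In melodic minor (ascending), degree 4 sits 5 semitones above the tonic. Ab + 5 semitones is pitch class 1, spelled on D as Db.

Db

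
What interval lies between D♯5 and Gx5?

The letter names run D→G, a span of 3 letter steps, so the interval is some kind of fourth.
D# to G## is 6 semitones. A perfect fourth is 5, so 6 makes it augmented.

augmented fourth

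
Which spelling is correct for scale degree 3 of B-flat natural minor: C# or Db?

Db

Each scale degree takes a distinct letter name. Degree 3 of a scale on B must use the letter D.
Db and C# are enharmonically the same pitch, but only Db uses the letter D, so it is the correct spelling here.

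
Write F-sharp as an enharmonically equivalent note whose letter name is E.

E##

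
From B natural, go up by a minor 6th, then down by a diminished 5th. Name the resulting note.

C#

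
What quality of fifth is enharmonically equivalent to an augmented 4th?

diminished

An augmented fourth spans 6 semitones.
A fifth spanning 6 semitones is diminished (the perfect fifth is 7).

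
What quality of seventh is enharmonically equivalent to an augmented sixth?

minor

An augmented sixth spans 10 semitones.
A seventh spanning 10 semitones is minor (the major seventh is 11).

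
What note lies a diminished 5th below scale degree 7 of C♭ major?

Scale degree 7 of Cb major is Bb.
A diminished fifth (6 semitones) below Bb lands on the letter E, giving E.

E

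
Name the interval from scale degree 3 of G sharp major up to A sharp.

Scale degree 3 of G# major is B#.
B# up to A#: letters B→A make it a seventh; 10 semitones makes it minor.

minor seventh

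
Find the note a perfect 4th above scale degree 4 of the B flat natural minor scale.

Ab

Scale degree 4 of Bb natural minor is Eb.
A perfect fourth (5 semitones) above Eb lands on the letter A, giving Ab.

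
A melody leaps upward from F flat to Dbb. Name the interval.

minor sixth

Counting letters F–G–A–B–C–D gives a sixth.
Fb→Dbb = 8 semitones, 1 narrower than the major sixth (9), so minor.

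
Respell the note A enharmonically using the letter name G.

G##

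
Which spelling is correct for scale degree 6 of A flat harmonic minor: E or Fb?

Fb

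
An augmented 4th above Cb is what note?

C up a perfect fourth is F, so the target letter is F.
From Cb, an augmented fourth is 6 semitones up: F.

F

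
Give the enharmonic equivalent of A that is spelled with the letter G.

A is pitch class 9. The letter G alone is pitch class 7.
To reach pitch class 9 from G requires an offset of +2 semitones, i.e. double sharp: G##.

G##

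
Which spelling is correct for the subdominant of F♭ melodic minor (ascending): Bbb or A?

Bbb

Each scale degree takes a distinct letter name. Degree 4 of a scale on F must use the letter B.
Bbb and A are enharmonically the same pitch, but only Bbb uses the letter B, so it is the correct spelling here.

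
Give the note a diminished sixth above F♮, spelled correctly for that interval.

Dbb

A sixth above F lands on the letter D.
A diminished sixth spans 7 semitones, so F moves to pitch class 0. On the letter D that is Dbb.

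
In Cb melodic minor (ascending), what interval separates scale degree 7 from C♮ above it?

Scale degree 7 of Cb melodic minor (ascending) is Bb.
Bb up to C: letters B→C make it a second; 2 semitones makes it major.

major second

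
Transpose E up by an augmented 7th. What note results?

D##

A seventh above E lands on the letter D.
An augmented seventh spans 12 semitones, so E moves to pitch class 4. On the letter D that is D##.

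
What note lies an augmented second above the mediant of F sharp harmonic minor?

B#

The mediant of F# harmonic minor is A.
An augmented second (3 semitones) above A lands on the letter B, giving B#.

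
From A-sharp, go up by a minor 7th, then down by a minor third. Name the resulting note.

A minor seventh up from A# is G# (letter G, 10 semitones up).
A minor third down from G# is E# (letter E, 3 semitones down).

E#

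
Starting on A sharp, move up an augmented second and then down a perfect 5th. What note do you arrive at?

E##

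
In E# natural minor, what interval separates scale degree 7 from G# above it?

Scale degree 7 of E# natural minor is D#.
D# up to G#: letters D→G make it a fourth; 5 semitones makes it perfect.

perfect fourth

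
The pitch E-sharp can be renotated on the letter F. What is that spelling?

E# is pitch class 5. The letter F alone is pitch class 5.
Pitch class 5 on F needs no accidental: F.

F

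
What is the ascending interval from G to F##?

augmented seventh

The letter names run G→F, a span of 6 letter steps, so the interval is some kind of seventh.
G to F## is 12 semitones. A major seventh is 11, so 12 makes it augmented.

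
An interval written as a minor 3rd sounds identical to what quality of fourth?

A minor third spans 3 semitones.
A fourth spanning 3 semitones is doubly diminished (the perfect fourth is 5).

doubly diminished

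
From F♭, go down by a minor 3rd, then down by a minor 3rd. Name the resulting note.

A minor third down from Fb is Db (letter D, 3 semitones down).
A minor third down from Db is Bb (letter B, 3 semitones down).

Bb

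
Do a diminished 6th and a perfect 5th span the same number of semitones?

Yes

A diminished sixth spans 7 semitones; a perfect fifth spans 7.
They are enharmonically equivalent.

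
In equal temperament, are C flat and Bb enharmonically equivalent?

Cb is pitch class 11; Bb is pitch class 10.
The pitch classes differ (11 vs. 10), so they are not enharmonic equivalents.

No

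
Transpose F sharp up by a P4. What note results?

B

A fourth above F lands on the letter B.
A perfect fourth spans 5 semitones, so F# moves to pitch class 11. On the letter B that is B.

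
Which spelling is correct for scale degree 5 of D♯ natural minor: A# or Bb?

Each scale degree takes a distinct letter name. Degree 5 of a scale on D must use the letter A.
A# and Bb are enharmonically the same pitch, but only A# uses the letter A, so it is the correct spelling here.

A#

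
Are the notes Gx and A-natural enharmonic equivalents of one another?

Yes

G## is pitch class 9; A is pitch class 9.
All spellings map to pitch class 9, so they are enharmonically equivalent.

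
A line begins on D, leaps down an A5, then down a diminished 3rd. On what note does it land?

E

An augmented fifth down from D is Gb (letter G, 8 semitones down).
A diminished third down from Gb is E (letter E, 2 semitones down).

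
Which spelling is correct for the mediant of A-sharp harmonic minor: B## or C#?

Each scale degree takes a distinct letter name. Degree 3 of a scale on A must use the letter C.
C# and B## are enharmonically the same pitch, but only C# uses the letter C, so it is the correct spelling here.

C#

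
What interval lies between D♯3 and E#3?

major second

Counting letters D–E gives a second.
D#→E# = 2 semitones, exactly the major second.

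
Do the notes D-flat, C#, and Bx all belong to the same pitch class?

Db = pitch class 1 and C# = pitch class 1 and B## = pitch class 1 — the same pitch class, so they are enharmonic equivalents.

Yes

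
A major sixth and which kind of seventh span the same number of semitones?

diminished

A major sixth spans 9 semitones.
A seventh spanning 9 semitones is diminished (the major seventh is 11).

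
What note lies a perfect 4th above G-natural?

C

G up a perfect fourth is C, so the target letter is C.
From G, a perfect fourth is 5 semitones up: C.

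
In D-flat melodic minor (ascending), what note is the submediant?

The Db melodic minor (ascending) scale runs Db Eb Fb Gb Ab Bb C.
Degree 6 is Bb.

Bb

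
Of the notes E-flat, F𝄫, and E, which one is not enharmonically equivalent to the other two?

E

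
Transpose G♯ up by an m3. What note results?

A third above G lands on the letter B.
A minor third spans 3 semitones, so G# moves to pitch class 11. On the letter B that is B.

B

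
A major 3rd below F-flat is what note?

F down a major third is Db, so the target letter is D.
From Fb, a major third is 4 semitones down: Dbb.

Dbb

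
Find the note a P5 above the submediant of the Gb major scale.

Bb

The submediant of Gb major is Eb.
A perfect fifth (7 semitones) above Eb lands on the letter B, giving Bb.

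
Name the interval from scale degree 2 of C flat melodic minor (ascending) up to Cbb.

Scale degree 2 of Cb melodic minor (ascending) is Db.
Db up to Cbb: letters D→C make it a seventh; 9 semitones makes it diminished.

diminished seventh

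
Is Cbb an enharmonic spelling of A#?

Yes

Cbb is pitch class 10; A# is pitch class 10.
All spellings map to pitch class 10, so they are enharmonically equivalent.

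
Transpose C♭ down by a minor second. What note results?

A second below C lands on the letter B.
A minor second spans 1 semitone, so Cb moves to pitch class 10. On the letter B that is Bb.

Bb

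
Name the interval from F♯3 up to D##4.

augmented sixth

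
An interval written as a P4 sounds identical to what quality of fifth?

doubly diminished

A perfect fourth spans 5 semitones.
A fifth spanning 5 semitones is doubly diminished (the perfect fifth is 7).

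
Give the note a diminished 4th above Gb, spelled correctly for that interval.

G up a perfect fourth is C, so the target letter is C.
From Gb, a diminished fourth is 4 semitones up: Cbb.

Cbb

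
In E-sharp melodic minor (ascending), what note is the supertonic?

The E# melodic minor (ascending) scale runs E# F## G# A# B# C## D##.
Degree 2 is F##.

F##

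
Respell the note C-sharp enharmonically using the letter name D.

C# is pitch class 1. The letter D alone is pitch class 2.
To reach pitch class 1 from D requires an offset of -1 semitone, i.e. flat: Db.

Db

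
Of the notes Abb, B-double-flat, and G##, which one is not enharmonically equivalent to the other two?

Abb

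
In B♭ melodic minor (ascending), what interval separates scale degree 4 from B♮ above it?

augmented fifth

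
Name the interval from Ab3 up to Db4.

The letter names run A→D, a span of 3 letter steps, so the interval is some kind of fourth.
Ab to Db is 5 semitones. A perfect fourth is 5, so 5 makes it perfect.

perfect fourth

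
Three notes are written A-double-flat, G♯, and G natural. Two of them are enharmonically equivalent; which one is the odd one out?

In 12-tone equal temperament, enharmonic equivalents share a pitch class. Abb is pitch class 7; G# is pitch class 8; G is pitch class 7.
Abb and G share pitch class 7, while G# is pitch class 8.

G#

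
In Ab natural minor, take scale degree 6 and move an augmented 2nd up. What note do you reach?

G

Scale degree 6 of Ab natural minor is Fb.
An augmented second (3 semitones) above Fb lands on the letter G, giving G.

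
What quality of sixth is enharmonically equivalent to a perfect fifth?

diminished

A perfect fifth spans 7 semitones.
A sixth spanning 7 semitones is diminished (the major sixth is 9).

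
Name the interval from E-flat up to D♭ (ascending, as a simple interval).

minor seventh

The letter names run E→D, a span of 6 letter steps, so the interval is some kind of seventh.
Eb to Db is 10 semitones. A major seventh is 11, so 10 makes it minor.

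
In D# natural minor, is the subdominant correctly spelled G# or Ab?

Each scale degree takes a distinct letter name. Degree 4 of a scale on D must use the letter G.
G# and Ab are enharmonically the same pitch, but only G# uses the letter G, so it is the correct spelling here.

G#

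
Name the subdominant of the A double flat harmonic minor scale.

Degree 4 takes the letter 3 steps above A, which is D.
In harmonic minor, degree 4 sits 5 semitones above the tonic. Abb + 5 semitones is pitch class 0, spelled on D as Dbb.

Dbb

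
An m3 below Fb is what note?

Db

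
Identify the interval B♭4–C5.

The letter names run B→C, a span of 1 letter step, so the interval is some kind of second.
Bb to C is 2 semitones. A major second is 2, so 2 makes it major.

major second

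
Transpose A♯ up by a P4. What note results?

A fourth above A lands on the letter D.
A perfect fourth spans 5 semitones, so A# moves to pitch class 3. On the letter D that is D#.

D#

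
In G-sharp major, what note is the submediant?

E#

Degree 6 takes the letter 5 steps above G, which is E.
In major, degree 6 sits 9 semitones above the tonic. G# + 9 semitones is pitch class 5, spelled on E as E#.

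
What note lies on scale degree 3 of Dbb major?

The Dbb major scale runs Dbb Ebb Fb Gbb Abb Bbb Cb.
Degree 3 is Fb.

Fb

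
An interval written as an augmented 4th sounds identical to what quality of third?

doubly augmented

An augmented fourth spans 6 semitones.
A third spanning 6 semitones is doubly augmented (the major third is 4).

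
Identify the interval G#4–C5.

diminished fourth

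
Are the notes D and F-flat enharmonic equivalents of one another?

D is pitch class 2; Fb is pitch class 4.
The pitch classes differ (2 vs. 4), so they are not enharmonic equivalents.

No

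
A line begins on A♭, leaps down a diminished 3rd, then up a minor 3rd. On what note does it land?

A

A diminished third down from Ab is F# (letter F, 2 semitones down).
A minor third up from F# is A (letter A, 3 semitones up).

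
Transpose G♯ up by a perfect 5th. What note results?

A fifth above G lands on the letter D.
A perfect fifth spans 7 semitones, so G# moves to pitch class 3. On the letter D that is D#.

D#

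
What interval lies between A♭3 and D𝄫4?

diminished fourth

Counting letters A–B–C–D gives a fourth.
Ab→Dbb = 4 semitones, 1 narrower than the perfect fourth (5), so diminished.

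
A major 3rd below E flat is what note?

E down a major third is C, so the target letter is C.
From Eb, a major third is 4 semitones down: Cb.

Cb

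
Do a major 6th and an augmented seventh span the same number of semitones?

No

A major sixth spans 9 semitones; an augmented seventh spans 12.
The spans differ, so they are not enharmonic equivalents.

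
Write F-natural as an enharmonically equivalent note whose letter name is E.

Plain E sits 1 semitone below F, so on the letter E the same pitch needs a sharp: E#.

E#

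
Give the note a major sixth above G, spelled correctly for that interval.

E

G up a major sixth is E, so the target letter is E.
From G, a major sixth is 9 semitones up: E.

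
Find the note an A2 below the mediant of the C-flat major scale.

The mediant of Cb major is Eb.
An augmented second (3 semitones) below Eb lands on the letter D, giving Dbb.

Dbb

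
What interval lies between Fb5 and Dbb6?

minor sixth

Counting letters F–G–A–B–C–D gives a sixth.
Fb→Dbb = 8 semitones, 1 narrower than the major sixth (9), so minor.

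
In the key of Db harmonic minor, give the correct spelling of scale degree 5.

Ab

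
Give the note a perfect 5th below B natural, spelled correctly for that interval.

B down a perfect fifth is E, so the target letter is E.
From B, a perfect fifth is 7 semitones down: E.

E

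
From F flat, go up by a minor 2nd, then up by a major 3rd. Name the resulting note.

A minor second up from Fb is Gbb (letter G, 1 semitone up).
A major third up from Gbb is Bbb (letter B, 4 semitones up).

Bbb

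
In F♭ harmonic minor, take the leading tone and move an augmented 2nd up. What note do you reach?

The leading tone of Fb harmonic minor is Eb.
An augmented second (3 semitones) above Eb lands on the letter F, giving F#.

F#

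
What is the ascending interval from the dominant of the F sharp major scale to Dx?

augmented second

The dominant of F# major is C#.
C# up to D##: letters C→D make it a second; 3 semitones makes it augmented.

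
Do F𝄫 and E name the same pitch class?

No

Two spellings are enharmonically equivalent only if they share a pitch class.
Here Fbb → 3, E → 4; 3 ≠ 4, so they are not.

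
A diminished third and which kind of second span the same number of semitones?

major

A diminished third spans 2 semitones.
A second spanning 2 semitones is major (the major second is 2).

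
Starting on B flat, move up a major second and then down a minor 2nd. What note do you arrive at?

B

A major second up from Bb is C (letter C, 2 semitones up).
A minor second down from C is B (letter B, 1 semitone down).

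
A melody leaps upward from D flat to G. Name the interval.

Counting letters D–E–F–G gives a fourth.
Db→G = 6 semitones, 1 wider than the perfect fourth (5), so augmented.

augmented fourth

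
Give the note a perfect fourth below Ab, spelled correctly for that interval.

A fourth below A lands on the letter E.
A perfect fourth spans 5 semitones, so Ab moves to pitch class 3. On the letter E that is Eb.

Eb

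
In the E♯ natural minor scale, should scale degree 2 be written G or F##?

F##

Each scale degree takes a distinct letter name. Degree 2 of a scale on E must use the letter F.
F## and G are enharmonically the same pitch, but only F## uses the letter F, so it is the correct spelling here.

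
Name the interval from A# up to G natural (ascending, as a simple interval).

The letter names run A→G, a span of 6 letter steps, so the interval is some kind of seventh.
A# to G is 9 semitones. A major seventh is 11, so 9 makes it diminished.

diminished seventh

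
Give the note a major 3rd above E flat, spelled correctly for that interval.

G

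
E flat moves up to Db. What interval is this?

The letter names run E→D, a span of 6 letter steps, so the interval is some kind of seventh.
Eb to Db is 10 semitones. A major seventh is 11, so 10 makes it minor.

minor seventh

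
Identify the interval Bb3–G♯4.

augmented sixth

Counting letters B–C–D–E–F–G gives a sixth.
Bb→G# = 10 semitones, 1 wider than the major sixth (9), so augmented.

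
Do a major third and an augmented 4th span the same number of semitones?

No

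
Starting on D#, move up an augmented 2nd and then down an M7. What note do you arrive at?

F##

An augmented second up from D# is E## (letter E, 3 semitones up).
A major seventh down from E## is F## (letter F, 11 semitones down).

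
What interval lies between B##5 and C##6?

minor second

The letter names run B→C, a span of 1 letter step, so the interval is some kind of second.
B## to C## is 1 semitone. A major second is 2, so 1 makes it minor.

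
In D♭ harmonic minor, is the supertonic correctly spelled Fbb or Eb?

Eb

Each scale degree takes a distinct letter name. Degree 2 of a scale on D must use the letter E.
Eb and Fbb are enharmonically the same pitch, but only Eb uses the letter E, so it is the correct spelling here.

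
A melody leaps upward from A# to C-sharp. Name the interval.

minor third

Counting letters A–B–C gives a third.
A#→C# = 3 semitones, 1 narrower than the major third (4), so minor.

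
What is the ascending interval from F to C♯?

augmented fifth

The letter names run F→C, a span of 4 letter steps, so the interval is some kind of fifth.
F to C# is 8 semitones. A perfect fifth is 7, so 8 makes it augmented.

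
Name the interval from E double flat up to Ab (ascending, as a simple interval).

augmented fourth

Counting letters E–F–G–A gives a fourth.
Ebb→Ab = 6 semitones, 1 wider than the perfect fourth (5), so augmented.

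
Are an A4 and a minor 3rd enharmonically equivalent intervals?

An augmented fourth spans 6 semitones; a minor third spans 3.
The spans differ, so they are not enharmonic equivalents.

No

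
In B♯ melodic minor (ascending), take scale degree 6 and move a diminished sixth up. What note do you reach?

E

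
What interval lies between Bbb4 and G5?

augmented sixth

The letter names run B→G, a span of 5 letter steps, so the interval is some kind of sixth.
Bbb to G is 10 semitones. A major sixth is 9, so 10 makes it augmented.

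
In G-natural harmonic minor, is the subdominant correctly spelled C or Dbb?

Each scale degree takes a distinct letter name. Degree 4 of a scale on G must use the letter C.
C and Dbb are enharmonically the same pitch, but only C uses the letter C, so it is the correct spelling here.

C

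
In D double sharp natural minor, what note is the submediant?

The D## natural minor scale runs D## E## F## G## A## B# C##.
Degree 6 is B#.

B#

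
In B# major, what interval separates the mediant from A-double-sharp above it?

perfect fifth

The mediant of B# major is D##.
D## up to A##: letters D→A make it a fifth; 7 semitones makes it perfect.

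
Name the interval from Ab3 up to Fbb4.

The letter names run A→F, a span of 5 letter steps, so the interval is some kind of sixth.
Ab to Fbb is 7 semitones. A major sixth is 9, so 7 makes it diminished.

diminished sixth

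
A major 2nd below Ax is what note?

A down a major second is G, so the target letter is G.
From A##, a major second is 2 semitones down: G##.

G##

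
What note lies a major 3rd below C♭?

Abb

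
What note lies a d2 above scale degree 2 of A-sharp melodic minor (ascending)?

C

Scale degree 2 of A# melodic minor (ascending) is B#.
A diminished second (0 semitones) above B# lands on the letter C, giving C.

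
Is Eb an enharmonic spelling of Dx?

No

Eb is pitch class 3; D## is pitch class 4.
The pitch classes differ (3 vs. 4), so they are not enharmonic equivalents.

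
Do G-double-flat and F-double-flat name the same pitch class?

No

Gbb is pitch class 5; Fbb is pitch class 3.
The pitch classes differ (5 vs. 3), so they are not enharmonic equivalents.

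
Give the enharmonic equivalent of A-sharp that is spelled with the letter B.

A# is pitch class 10. The letter B alone is pitch class 11.
To reach pitch class 10 from B requires an offset of -1 semitone, i.e. flat: Bb.

Bb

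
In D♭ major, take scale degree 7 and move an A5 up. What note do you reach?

Scale degree 7 of Db major is C.
An augmented fifth (8 semitones) above C lands on the letter G, giving G#.

G#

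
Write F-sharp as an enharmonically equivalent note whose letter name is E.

Plain E sits 2 semitones below F#, so on the letter E the same pitch needs a double sharp: E##.

E##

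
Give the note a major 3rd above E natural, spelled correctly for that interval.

G#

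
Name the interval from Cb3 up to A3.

The letter names run C→A, a span of 5 letter steps, so the interval is some kind of sixth.
Cb to A is 10 semitones. A major sixth is 9, so 10 makes it augmented.

augmented sixth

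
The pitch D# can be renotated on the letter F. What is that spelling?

Plain F sits 2 semitones above D#, so on the letter F the same pitch needs a double flat: Fbb.

Fbb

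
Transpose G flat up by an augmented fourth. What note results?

G up a perfect fourth is C, so the target letter is C.
From Gb, an augmented fourth is 6 semitones up: C.

C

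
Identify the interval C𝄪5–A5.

diminished sixth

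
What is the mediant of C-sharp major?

E#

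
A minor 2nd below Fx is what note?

F down a major second is Eb, so the target letter is E.
From F##, a minor second is 1 semitone down: E##.

E##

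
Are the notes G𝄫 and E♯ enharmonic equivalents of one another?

Gbb = pitch class 5 and E# = pitch class 5 — the same pitch class, so they are enharmonic equivalents.

Yes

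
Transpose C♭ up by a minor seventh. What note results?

C up a major seventh is B, so the target letter is B.
From Cb, a minor seventh is 10 semitones up: Bbb.

Bbb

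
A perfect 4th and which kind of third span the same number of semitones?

A perfect fourth spans 5 semitones.
A third spanning 5 semitones is augmented (the major third is 4).

augmented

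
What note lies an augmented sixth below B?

A sixth below B lands on the letter D.
An augmented sixth spans 10 semitones, so B moves to pitch class 1. On the letter D that is Db.

Db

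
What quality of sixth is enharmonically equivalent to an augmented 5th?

minor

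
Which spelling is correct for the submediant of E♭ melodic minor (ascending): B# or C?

Each scale degree takes a distinct letter name. Degree 6 of a scale on E must use the letter C.
C and B# are enharmonically the same pitch, but only C uses the letter C, so it is the correct spelling here.

C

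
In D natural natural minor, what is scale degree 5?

A

The D natural minor scale runs D E F G A Bb C.
Degree 5 is A.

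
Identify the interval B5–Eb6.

diminished fourth

The letter names run B→E, a span of 3 letter steps, so the interval is some kind of fourth.
B to Eb is 4 semitones. A perfect fourth is 5, so 4 makes it diminished.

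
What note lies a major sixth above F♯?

D#

F up a major sixth is D, so the target letter is D.
From F#, a major sixth is 9 semitones up: D#.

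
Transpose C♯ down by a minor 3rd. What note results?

C down a major third is Ab, so the target letter is A.
From C#, a minor third is 3 semitones down: A#.

A#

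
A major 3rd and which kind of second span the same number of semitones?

doubly augmented

A major third spans 4 semitones.
A second spanning 4 semitones is doubly augmented (the major second is 2).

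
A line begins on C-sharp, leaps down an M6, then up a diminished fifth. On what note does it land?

A major sixth down from C# is E (letter E, 9 semitones down).
A diminished fifth up from E is Bb (letter B, 6 semitones up).

Bb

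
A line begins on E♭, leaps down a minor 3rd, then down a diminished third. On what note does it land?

A#

A minor third down from Eb is C (letter C, 3 semitones down).
A diminished third down from C is A# (letter A, 2 semitones down).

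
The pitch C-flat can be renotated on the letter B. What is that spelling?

B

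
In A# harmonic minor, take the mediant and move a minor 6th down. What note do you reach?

E#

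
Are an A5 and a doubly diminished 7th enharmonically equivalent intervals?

An augmented fifth spans 8 semitones; a doubly diminished seventh spans 8.
They are enharmonically equivalent.

Yes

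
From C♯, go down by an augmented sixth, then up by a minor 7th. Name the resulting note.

Db

An augmented sixth down from C# is Eb (letter E, 10 semitones down).
A minor seventh up from Eb is Db (letter D, 10 semitones up).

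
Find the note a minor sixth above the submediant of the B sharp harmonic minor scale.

E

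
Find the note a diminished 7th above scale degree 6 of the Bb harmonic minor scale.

Scale degree 6 of Bb harmonic minor is Gb.
A diminished seventh (9 semitones) above Gb lands on the letter F, giving Fbb.

Fbb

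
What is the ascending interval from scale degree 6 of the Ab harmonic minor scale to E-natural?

augmented seventh

Scale degree 6 of Ab harmonic minor is Fb.
Fb up to E: letters F→E make it a seventh; 12 semitones makes it augmented.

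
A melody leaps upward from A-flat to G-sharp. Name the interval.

The letter names run A→G, a span of 6 letter steps, so the interval is some kind of seventh.
Ab to G# is 12 semitones. A major seventh is 11, so 12 makes it augmented.

augmented seventh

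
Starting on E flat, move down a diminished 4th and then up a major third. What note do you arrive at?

A diminished fourth down from Eb is B (letter B, 4 semitones down).
A major third up from B is D# (letter D, 4 semitones up).

D#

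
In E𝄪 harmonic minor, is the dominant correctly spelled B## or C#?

B##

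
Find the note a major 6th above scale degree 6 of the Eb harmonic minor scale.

Ab

Scale degree 6 of Eb harmonic minor is Cb.
A major sixth (9 semitones) above Cb lands on the letter A, giving Ab.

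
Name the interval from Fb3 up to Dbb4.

minor sixth

Counting letters F–G–A–B–C–D gives a sixth.
Fb→Dbb = 8 semitones, 1 narrower than the major sixth (9), so minor.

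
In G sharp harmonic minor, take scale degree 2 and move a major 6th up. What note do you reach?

Scale degree 2 of G# harmonic minor is A#.
A major sixth (9 semitones) above A# lands on the letter F, giving F##.

F##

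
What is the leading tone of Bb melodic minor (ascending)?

A

Degree 7 takes the letter 6 steps above B, which is A.
In melodic minor (ascending), degree 7 sits 11 semitones above the tonic. Bb + 11 semitones is pitch class 9, spelled on A as A.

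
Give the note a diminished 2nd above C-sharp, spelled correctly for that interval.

C up a major second is D, so the target letter is D.
From C#, a diminished second is 0 semitones up: Db.

Db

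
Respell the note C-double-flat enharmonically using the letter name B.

Cbb is pitch class 10. The letter B alone is pitch class 11.
To reach pitch class 10 from B requires an offset of -1 semitone, i.e. flat: Bb.

Bb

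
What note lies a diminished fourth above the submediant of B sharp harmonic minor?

The submediant of B# harmonic minor is G#.
A diminished fourth (4 semitones) above G# lands on the letter C, giving C.

C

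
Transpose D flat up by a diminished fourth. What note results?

D up a perfect fourth is G, so the target letter is G.
From Db, a diminished fourth is 4 semitones up: Gbb.

Gbb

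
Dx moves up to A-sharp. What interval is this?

diminished fifth

Counting letters D–E–F–G–A gives a fifth.
D##→A# = 6 semitones, 1 narrower than the perfect fifth (7), so diminished.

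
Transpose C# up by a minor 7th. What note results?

B

A seventh above C lands on the letter B.
A minor seventh spans 10 semitones, so C# moves to pitch class 11. On the letter B that is B.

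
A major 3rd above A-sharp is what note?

C##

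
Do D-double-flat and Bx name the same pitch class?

No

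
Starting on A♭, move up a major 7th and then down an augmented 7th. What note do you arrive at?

A major seventh up from Ab is G (letter G, 11 semitones up).
An augmented seventh down from G is Abb (letter A, 12 semitones down).

Abb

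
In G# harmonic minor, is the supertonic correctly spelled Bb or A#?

A#

Each scale degree takes a distinct letter name. Degree 2 of a scale on G must use the letter A.
A# and Bb are enharmonically the same pitch, but only A# uses the letter A, so it is the correct spelling here.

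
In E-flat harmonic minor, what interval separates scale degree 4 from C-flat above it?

minor third

Scale degree 4 of Eb harmonic minor is Ab.
Ab up to Cb: letters A→C make it a third; 3 semitones makes it minor.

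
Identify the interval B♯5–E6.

diminished fourth

Counting letters B–C–D–E gives a fourth.
B#→E = 4 semitones, 1 narrower than the perfect fourth (5), so diminished.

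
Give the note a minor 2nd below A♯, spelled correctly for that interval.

G##

A second below A lands on the letter G.
A minor second spans 1 semitone, so A# moves to pitch class 9. On the letter G that is G##.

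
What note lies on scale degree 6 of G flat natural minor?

The Gb natural minor scale runs Gb Ab Bbb Cb Db Ebb Fb.
Degree 6 is Ebb.

Ebb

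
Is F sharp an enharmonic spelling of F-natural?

No

F# is pitch class 6; F is pitch class 5.
The pitch classes differ (6 vs. 5), so they are not enharmonic equivalents.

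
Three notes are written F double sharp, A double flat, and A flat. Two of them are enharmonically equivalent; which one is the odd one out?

Ab

In 12-tone equal temperament, enharmonic equivalents share a pitch class. F## is pitch class 7; Abb is pitch class 7; Ab is pitch class 8.
F## and Abb share pitch class 7, while Ab is pitch class 8.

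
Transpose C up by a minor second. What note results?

Db

A second above C lands on the letter D.
A minor second spans 1 semitone, so C moves to pitch class 1. On the letter D that is Db.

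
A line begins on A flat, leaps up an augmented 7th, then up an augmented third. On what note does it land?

B##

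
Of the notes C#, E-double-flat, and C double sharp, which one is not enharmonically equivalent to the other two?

In 12-tone equal temperament, enharmonic equivalents share a pitch class. C# is pitch class 1; Ebb is pitch class 2; C## is pitch class 2.
Ebb and C## share pitch class 2, while C# is pitch class 1.

C#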